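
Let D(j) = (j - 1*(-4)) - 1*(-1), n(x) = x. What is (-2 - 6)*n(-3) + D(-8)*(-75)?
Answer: 249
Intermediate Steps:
D(j) = 5 + j (D(j) = (j + 4) + 1 = (4 + j) + 1 = 5 + j)
(-2 - 6)*n(-3) + D(-8)*(-75) = (-2 - 6)*(-3) + (5 - 8)*(-75) = -8*(-3) - 3*(-75) = 24 + 225 = 249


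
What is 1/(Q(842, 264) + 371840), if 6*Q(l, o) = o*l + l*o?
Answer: 1/445936 ≈ 2.2425e-6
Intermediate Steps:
Q(l, o) = l*o/3 (Q(l, o) = (o*l + l*o)/6 = (l*o + l*o)/6 = (2*l*o)/6 = l*o/3)
1/(Q(842, 264) + 371840) = 1/((1/3)*842*264 + 371840) = 1/(74096 + 371840) = 1/445936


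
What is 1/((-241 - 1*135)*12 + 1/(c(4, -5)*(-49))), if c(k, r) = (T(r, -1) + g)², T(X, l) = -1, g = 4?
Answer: -441/1989793 ≈ -0.00022163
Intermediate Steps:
c(k, r) = 9 (c(k, r) = (-1 + 4)² = 3² = 9)
1/((-241 - 1*135)*12 + 1/(c(4, -5)*(-49))) = 1/((-241 - 1*135)*12 + 1/(9*(-49))) = 1/((-241 - 135)*12 + 1/(-441)) = 1/(-376*12 - 1/441) = 1/(-4512 - 1/441) = 1/(-1989793/441) = -441/1989793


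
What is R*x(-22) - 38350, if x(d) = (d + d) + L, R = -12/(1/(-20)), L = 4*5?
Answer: -44110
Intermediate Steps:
L = 20
R = 240 (R = -12/(-1/20) = -12*(-20) = 240)
x(d) = 20 + 2*d (x(d) = (d + d) + 20 = 2*d + 20 = 20 + 2*d)
R*x(-22) - 38350 = 240*(20 + 2*(-22)) - 38350 = 240*(20 - 44) - 38350 = 240*(-24) - 38350 = -5760 - 38350 = -44110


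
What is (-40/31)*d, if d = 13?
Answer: -520/31 ≈ -16.774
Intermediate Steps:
(-40/31)*d = (-40/31)*13 = ((1/31)*(-40))*13 = -40/31*13 = -520/31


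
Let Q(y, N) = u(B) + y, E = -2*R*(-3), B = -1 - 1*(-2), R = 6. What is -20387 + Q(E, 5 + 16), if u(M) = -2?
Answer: -20353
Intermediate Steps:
B = 1 (B = -1 + 2 = 1)
E = 36 (E = -2*6*(-3) = -12*(-3) = 36)
Q(y, N) = -2 + y
-20387 + Q(E, 5 + 16) = -20387 + (-2 + 36) = -20387 + 34 = -20353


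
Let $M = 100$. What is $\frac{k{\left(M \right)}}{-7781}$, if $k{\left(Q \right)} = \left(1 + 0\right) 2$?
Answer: $- \frac{2}{7781} \approx -0.00025704$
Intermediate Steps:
$k{\left(Q \right)} = 2$ ($k{\left(Q \right)} = 1 \cdot 2 = 2$)
$\frac{k{\left(M \right)}}{-7781} = \frac{2}{-7781} = 2 \left(- \frac{1}{7781}\right) = - \frac{2}{7781}$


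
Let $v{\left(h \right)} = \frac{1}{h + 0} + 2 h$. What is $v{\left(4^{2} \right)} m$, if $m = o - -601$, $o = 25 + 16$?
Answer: $\frac{164673}{8} \approx 20584.0$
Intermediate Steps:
$o = 41$
$v{\left(h \right)} = \frac{1}{h} + 2 h$
$m = 642$ ($m = 41 - -601 = 41 + 601 = 642$)
$v{\left(4^{2} \right)} m = \left(\frac{1}{4^{2}} + 2 \cdot 4^{2}\right) 642 = \left(\frac{1}{16} + 2 \cdot 16\right) 642 = \left(\frac{1}{16} + 32\right) 642 = \frac{513}{16} \cdot 642 = \frac{164673}{8}$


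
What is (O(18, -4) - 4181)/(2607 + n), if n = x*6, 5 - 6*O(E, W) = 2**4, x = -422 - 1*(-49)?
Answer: -25097/2214 ≈ -11.336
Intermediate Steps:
x = -373 (x = -422 + 49 = -373)
O(E, W) = -11/6 (O(E, W) = 5/6 - 1/6*2**4 = 5/6 - 1/6*16 = 5/6 - 8/3 = -11/6)
n = -2238 (n = -373*6 = -2238)
(O(18, -4) - 4181)/(2607 + n) = (-11/6 - 4181)/(2607 - 2238) = -25097/6/369 = -25097/6*1/369 = -25097/2214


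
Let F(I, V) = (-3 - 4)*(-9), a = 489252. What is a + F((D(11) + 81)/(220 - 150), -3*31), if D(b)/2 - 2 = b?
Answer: 489315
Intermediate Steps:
D(b) = 4 + 2*b
F(I, V) = 63 (F(I, V) = -7*(-9) = 63)
a + F((D(11) + 81)/(220 - 150), -3*31) = 489252 + 63 = 489315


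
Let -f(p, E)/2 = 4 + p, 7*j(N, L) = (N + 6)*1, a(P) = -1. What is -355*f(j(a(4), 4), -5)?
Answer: 23430/7 ≈ 3347.1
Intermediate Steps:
j(N, L) = 6/7 + N/7 (j(N, L) = ((N + 6)*1)/7 = ((6 + N)*1)/7 = (6 + N)/7 = 6/7 + N/7)
f(p, E) = -8 - 2*p (f(p, E) = -2*(4 + p) = -8 - 2*p)
-355*f(j(a(4), 4), -5) = -355*(-8 - 2*(6/7 + (1/7)*(-1))) = -355*(-8 - 2*(6/7 - 1/7)) = -355*(-8 - 2*5/7) = -355*(-8 - 10/7) = -355*(-66/7) = 23430/7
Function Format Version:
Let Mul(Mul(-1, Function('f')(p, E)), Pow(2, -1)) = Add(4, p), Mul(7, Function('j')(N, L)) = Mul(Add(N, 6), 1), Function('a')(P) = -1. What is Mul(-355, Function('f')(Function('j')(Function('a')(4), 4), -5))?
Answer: Rational(23430, 7) ≈ 3347.1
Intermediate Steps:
Function('j')(N, L) = Add(Rational(6, 7), Mul(Rational(1, 7), N)) (Function('j')(N, L) = Mul(Rational(1, 7), Mul(Add(N, 6), 1)) = Mul(Rational(1, 7), Mul(Add(6, N), 1)) = Mul(Rational(1, 7), Add(6, N)) = Add(Rational(6, 7), Mul(Rational(1, 7), N)))
Function('f')(p, E) = Add(-8, Mul(-2, p)) (Function('f')(p, E) = Mul(-2, Add(4, p)) = Add(-8, Mul(-2, p)))
Mul(-355, Function('f')(Function('j')(Function('a')(4), 4), -5)) = Mul(-355, Add(-8, Mul(-2, Add(Rational(6, 7), Mul(Rational(1, 7), -1))))) = Mul(-355, Add(-8, Mul(-2, Add(Rational(6, 7), Rational(-1, 7))))) = Mul(-355, Add(-8, Mul(-2, Rational(5, 7)))) = Mul(-355, Add(-8, Rational(-10, 7))) = Mul(-355, Rational(-66, 7)) = Rational(23430, 7)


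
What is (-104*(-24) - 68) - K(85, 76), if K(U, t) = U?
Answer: 2343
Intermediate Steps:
(-104*(-24) - 68) - K(85, 76) = (-104*(-24) - 68) - 1*85 = (2496 - 68) - 85 = 2428 - 85 = 2343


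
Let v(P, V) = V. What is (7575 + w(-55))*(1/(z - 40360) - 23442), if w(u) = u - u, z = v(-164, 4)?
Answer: -2388714016325/13452 ≈ -1.7757e+8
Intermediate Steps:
z = 4
w(u) = 0
(7575 + w(-55))*(1/(z - 40360) - 23442) = (7575 + 0)*(1/(4 - 40360) - 23442) = 7575*(1/(-40356) - 23442) = 7575*(-1/40356 - 23442) = 7575*(-946025353/40356) = -2388714016325/13452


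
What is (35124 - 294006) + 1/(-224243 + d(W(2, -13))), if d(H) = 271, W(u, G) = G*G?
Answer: -57982319305/223972 ≈ -2.5888e+5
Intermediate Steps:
W(u, G) = G²
(35124 - 294006) + 1/(-224243 + d(W(2, -13))) = (35124 - 294006) + 1/(-224243 + 271) = -258882 + 1/(-223972) = -258882 - 1/223972 = -57982319305/223972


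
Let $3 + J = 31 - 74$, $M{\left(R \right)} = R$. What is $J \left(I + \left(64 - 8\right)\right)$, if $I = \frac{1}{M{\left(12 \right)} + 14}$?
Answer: $- \frac{33511}{13} \approx -2577.8$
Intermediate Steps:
$J = -46$ ($J = -3 + \left(31 - 74\right) = -3 - 43 = -46$)
$I = \frac{1}{26}$ ($I = \frac{1}{12 + 14} = \frac{1}{26} \approx 0.038462$)
$J \left(I + \left(64 - 8\right)\right) = - 46 \left(\frac{1}{26} + \left(64 - 8\right)\right) = - 46 \left(\frac{1}{26} + 56\right) = \left(-46\right) \frac{1457}{26} = - \frac{33511}{13}$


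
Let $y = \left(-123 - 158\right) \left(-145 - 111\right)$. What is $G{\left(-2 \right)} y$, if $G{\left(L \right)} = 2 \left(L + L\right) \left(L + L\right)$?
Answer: $2301952$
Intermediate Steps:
$y = 71936$ ($y = \left(-281\right) \left(-256\right) = 71936$)
$G{\left(L \right)} = 8 L^{2}$ ($G{\left(L \right)} = 2 \cdot 2 L 2 L = 2 \cdot 4 L^{2} = 8 L^{2}$)
$G{\left(-2 \right)} y = 8 \left(-2\right)^{2} \cdot 71936 = 8 \cdot 4 \cdot 71936 = 32 \cdot 71936 = 2301952$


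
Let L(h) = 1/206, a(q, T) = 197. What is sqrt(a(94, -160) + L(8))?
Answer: sqrt(8360098)/206 ≈ 14.036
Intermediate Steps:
L(h) = 1/206
sqrt(a(94, -160) + L(8)) = sqrt(197 + 1/206) = sqrt(40583/206) = sqrt(8360098)/206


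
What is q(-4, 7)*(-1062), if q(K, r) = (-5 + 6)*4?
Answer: -4248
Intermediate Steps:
q(K, r) = 4 (q(K, r) = 1*4 = 4)
q(-4, 7)*(-1062) = 4*(-1062) = -4248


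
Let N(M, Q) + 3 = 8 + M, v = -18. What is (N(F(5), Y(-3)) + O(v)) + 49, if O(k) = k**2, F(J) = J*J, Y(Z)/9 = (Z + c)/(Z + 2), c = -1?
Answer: 403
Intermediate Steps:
Y(Z) = 9*(-1 + Z)/(2 + Z) (Y(Z) = 9*((Z - 1)/(Z + 2)) = 9*((-1 + Z)/(2 + Z)) = 9*(-1 + Z)/(2 + Z))
F(J) = J**2
N(M, Q) = 5 + M (N(M, Q) = -3 + (8 + M) = 5 + M)
(N(F(5), Y(-3)) + O(v)) + 49 = ((5 + 5**2) + (-18)**2) + 49 = ((5 + 25) + 324) + 49 = (30 + 324) + 49 = 354 + 49 = 403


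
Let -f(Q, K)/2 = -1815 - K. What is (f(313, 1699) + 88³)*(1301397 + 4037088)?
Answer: 3675546922500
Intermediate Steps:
f(Q, K) = 3630 + 2*K (f(Q, K) = -2*(-1815 - K) = 3630 + 2*K)
(f(313, 1699) + 88³)*(1301397 + 4037088) = ((3630 + 2*1699) + 88³)*(1301397 + 4037088) = ((3630 + 3398) + 681472)*5338485 = (7028 + 681472)*5338485 = 688500*5338485 = 3675546922500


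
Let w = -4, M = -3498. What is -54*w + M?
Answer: -3282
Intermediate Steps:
-54*w + M = -54*(-4) - 3498 = 216 - 3498 = -3282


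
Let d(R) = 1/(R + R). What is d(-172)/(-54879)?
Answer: 1/18878376 ≈ 5.2971e-8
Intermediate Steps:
d(R) = 1/(2*R)
d(-172)/(-54879) = ((½)/(-172))/(-54879) = ((½)*(-1/172))*(-1/54879) = -1/344*(-1/54879) = 1/18878376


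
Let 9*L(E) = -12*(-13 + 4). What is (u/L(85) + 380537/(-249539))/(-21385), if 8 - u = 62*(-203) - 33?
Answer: -1048787503/21345566060 ≈ -0.049134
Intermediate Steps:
L(E) = 12 (L(E) = (-12*(-13 + 4))/9 = (-12*(-9))/9 = (⅑)*108 = 12)
u = 12627 (u = 8 - (62*(-203) - 33) = 8 - (-12586 - 33) = 8 - 1*(-12619) = 8 + 12619 = 12627)
(u/L(85) + 380537/(-249539))/(-21385) = (12627/12 + 380537/(-249539))/(-21385) = (12627*(1/12) + 380537*(-1/249539))*(-1/21385) = (4209/4 - 380537/249539)*(-1/21385) = (1048787503/998156)*(-1/21385) = -1048787503/21345566060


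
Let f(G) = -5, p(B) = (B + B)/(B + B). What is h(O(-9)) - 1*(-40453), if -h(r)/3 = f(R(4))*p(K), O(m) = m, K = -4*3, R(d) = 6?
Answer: 40468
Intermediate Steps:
K = -12
p(B) = 1 (p(B) = (2*B)/((2*B)) = (2*B)*(1/(2*B)) = 1)
h(r) = 15 (h(r) = -(-15) = -3*(-5) = 15)
h(O(-9)) - 1*(-40453) = 15 - 1*(-40453) = 15 + 40453 = 40468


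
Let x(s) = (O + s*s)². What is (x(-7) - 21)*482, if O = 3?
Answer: 1293206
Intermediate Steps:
x(s) = (3 + s²)² (x(s) = (3 + s*s)² = (3 + s²)²)
(x(-7) - 21)*482 = ((3 + (-7)²)² - 21)*482 = ((3 + 49)² - 21)*482 = (52² - 21)*482 = (2704 - 21)*482 = 2683*482 = 1293206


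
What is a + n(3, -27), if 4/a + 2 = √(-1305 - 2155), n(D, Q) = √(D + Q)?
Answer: -1/433 + 2*I*√6 - I*√865/433 ≈ -0.0023095 + 4.8311*I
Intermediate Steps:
a = 4/(-2 + 2*I*√865) (a = 4/(-2 + √(-1305 - 2155)) = 4/(-2 + √(-3460)) = 4/(-2 + 2*I*√865) ≈ -0.0023095 - 0.067924*I)
a + n(3, -27) = (-1/433 - I*√865/433) + √(3 - 27) = (-1/433 - I*√865/433) + √(-24) = (-1/433 - I*√865/433) + 2*I*√6 = -1/433 + 2*I*√6 - I*√865/433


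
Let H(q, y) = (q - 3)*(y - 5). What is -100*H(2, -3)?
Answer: -800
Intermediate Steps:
H(q, y) = (-5 + y)*(-3 + q) (H(q, y) = (-3 + q)*(-5 + y) = (-5 + y)*(-3 + q))
-100*H(2, -3) = -100*(15 - 5*2 - 3*(-3) + 2*(-3)) = -100*(15 - 10 + 9 - 6) = -100*8 = -800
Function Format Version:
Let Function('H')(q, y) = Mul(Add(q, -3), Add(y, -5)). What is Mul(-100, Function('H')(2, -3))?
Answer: -800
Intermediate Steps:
Function('H')(q, y) = Mul(Add(-5, y), Add(-3, q)) (Function('H')(q, y) = Mul(Add(-3, q), Add(-5, y)) = Mul(Add(-5, y), Add(-3, q)))
Mul(-100, Function('H')(2, -3)) = Mul(-100, Add(15, Mul(-5, 2), Mul(-3, -3), Mul(2, -3))) = Mul(-100, Add(15, -10, 9, -6)) = Mul(-100, 8) = -800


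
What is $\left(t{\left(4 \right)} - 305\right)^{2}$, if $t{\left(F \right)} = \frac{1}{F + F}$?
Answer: $\frac{5948721}{64} \approx 92949.0$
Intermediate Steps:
$t{\left(F \right)} = \frac{1}{2 F}$
$\left(t{\left(4 \right)} - 305\right)^{2} = \left(\frac{1}{2 \cdot 4} - 305\right)^{2} = \left(\frac{1}{2} \cdot \frac{1}{4} - 305\right)^{2} = \left(\frac{1}{8} - 305\right)^{2} = \left(- \frac{2439}{8}\right)^{2} = \frac{5948721}{64}$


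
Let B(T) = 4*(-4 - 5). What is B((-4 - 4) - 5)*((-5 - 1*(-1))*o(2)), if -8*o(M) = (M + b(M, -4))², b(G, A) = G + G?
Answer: -648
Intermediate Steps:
b(G, A) = 2*G
B(T) = -36 (B(T) = 4*(-9) = -36)
o(M) = -9*M²/8 (o(M) = -(M + 2*M)²/8 = -9*M²/8)
B((-4 - 4) - 5)*((-5 - 1*(-1))*o(2)) = -36*(-5 - 1*(-1))*(-9/8*2²) = -36*(-5 + 1)*(-9/8*4) = -(-144)*(-9)/2 = -36*18 = -648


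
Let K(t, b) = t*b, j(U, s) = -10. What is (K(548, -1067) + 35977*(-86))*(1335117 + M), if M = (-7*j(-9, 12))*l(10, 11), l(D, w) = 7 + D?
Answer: -4915923340566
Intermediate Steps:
K(t, b) = b*t
M = 1190 (M = (-7*(-10))*(7 + 10) = 70*17 = 1190)
(K(548, -1067) + 35977*(-86))*(1335117 + M) = (-1067*548 + 35977*(-86))*(1335117 + 1190) = (-584716 - 3094022)*1336307 = -3678738*1336307 = -4915923340566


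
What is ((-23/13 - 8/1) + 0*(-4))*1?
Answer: -127/13 ≈ -9.7692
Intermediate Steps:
((-23/13 - 8/1) + 0*(-4))*1 = ((-23*1/13 - 8*1) + 0)*1 = ((-23/13 - 8) + 0)*1 = (-127/13 + 0)*1 = -127/13*1 = -127/13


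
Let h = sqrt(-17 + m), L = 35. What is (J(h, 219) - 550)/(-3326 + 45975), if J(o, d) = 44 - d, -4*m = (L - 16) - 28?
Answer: -725/42649 ≈ -0.016999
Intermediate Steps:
m = 9/4 (m = -((35 - 16) - 28)/4 = -(19 - 28)/4 = -1/4*(-9) = 9/4 ≈ 2.2500)
h = I*sqrt(59)/2 (h = sqrt(-17 + 9/4) = sqrt(-59/4) = I*sqrt(59)/2 ≈ 3.8406*I)
(J(h, 219) - 550)/(-3326 + 45975) = ((44 - 1*219) - 550)/(-3326 + 45975) = ((44 - 219) - 550)/42649 = (-175 - 550)*(1/42649) = -725*1/42649 = -725/42649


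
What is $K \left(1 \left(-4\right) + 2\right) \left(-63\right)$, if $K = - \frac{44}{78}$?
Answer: $- \frac{924}{13} \approx -71.077$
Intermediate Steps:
$K = - \frac{22}{39}$ ($K = \left(-44\right) \frac{1}{78} = - \frac{22}{39} \approx -0.5641$)
$K \left(1 \left(-4\right) + 2\right) \left(-63\right) = - \frac{22 \left(1 \left(-4\right) + 2\right)}{39} \left(-63\right) = - \frac{22 \left(-4 + 2\right)}{39} \left(-63\right) = \left(- \frac{22}{39}\right) \left(-2\right) \left(-63\right) = \frac{44}{39} \left(-63\right) = - \frac{924}{13}$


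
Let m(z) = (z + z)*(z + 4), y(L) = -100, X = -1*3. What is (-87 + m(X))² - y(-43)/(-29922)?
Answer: 129397639/14961 ≈ 8649.0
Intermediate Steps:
X = -3
m(z) = 2*z*(4 + z) (m(z) = (2*z)*(4 + z) = 2*z*(4 + z))
(-87 + m(X))² - y(-43)/(-29922) = (-87 + 2*(-3)*(4 - 3))² - (-100)/(-29922) = (-87 + 2*(-3)*1)² - (-100)*(-1)/29922 = (-87 - 6)² - 1*50/14961 = (-93)² - 50/14961 = 8649 - 50/14961 = 129397639/14961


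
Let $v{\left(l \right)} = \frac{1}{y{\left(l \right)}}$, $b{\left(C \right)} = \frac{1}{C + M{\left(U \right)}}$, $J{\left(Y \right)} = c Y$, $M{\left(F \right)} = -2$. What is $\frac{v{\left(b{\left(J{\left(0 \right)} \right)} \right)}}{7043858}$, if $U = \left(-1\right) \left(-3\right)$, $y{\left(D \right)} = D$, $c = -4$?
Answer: $- \frac{1}{3521929} \approx -2.8394 \cdot 10^{-7}$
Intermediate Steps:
$U = 3$
$J{\left(Y \right)} = - 4 Y$
$b{\left(C \right)} = \frac{1}{-2 + C}$ ($b{\left(C \right)} = \frac{1}{C - 2} = \frac{1}{-2 + C}$)
$v{\left(l \right)} = \frac{1}{l}$
$\frac{v{\left(b{\left(J{\left(0 \right)} \right)} \right)}}{7043858} = \frac{1}{\frac{1}{-2 - 0} \cdot 7043858} = \frac{1}{\frac{1}{-2 + 0}} \cdot \frac{1}{7043858} = \frac{1}{\frac{1}{-2}} \cdot \frac{1}{7043858} = \frac{1}{- \frac{1}{2}} \cdot \frac{1}{7043858} = \left(-2\right) \frac{1}{7043858} = - \frac{1}{3521929}$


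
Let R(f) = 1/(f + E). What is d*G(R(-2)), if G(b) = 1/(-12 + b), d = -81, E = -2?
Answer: 324/49 ≈ 6.6122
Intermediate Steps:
R(f) = 1/(-2 + f) (R(f) = 1/(f - 2) = 1/(-2 + f))
d*G(R(-2)) = -81/(-12 + 1/(-2 - 2)) = -81/(-12 + 1/(-4)) = -81/(-12 - ¼) = -81/(-49/4) = -81*(-4/49) = 324/49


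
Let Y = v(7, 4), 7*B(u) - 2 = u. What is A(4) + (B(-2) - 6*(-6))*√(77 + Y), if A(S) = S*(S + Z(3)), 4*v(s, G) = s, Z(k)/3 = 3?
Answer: 52 + 54*√35 ≈ 371.47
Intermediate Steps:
B(u) = 2/7 + u/7
Z(k) = 9 (Z(k) = 3*3 = 9)
v(s, G) = s/4
Y = 7/4 (Y = (¼)*7 = 7/4 ≈ 1.7500)
A(S) = S*(9 + S) (A(S) = S*(S + 9) = S*(9 + S))
A(4) + (B(-2) - 6*(-6))*√(77 + Y) = 4*(9 + 4) + ((2/7 + (⅐)*(-2)) - 6*(-6))*√(77 + 7/4) = 4*13 + ((2/7 - 2/7) + 36)*√(315/4) = 52 + (0 + 36)*(3*√35/2) = 52 + 36*(3*√35/2) = 52 + 54*√35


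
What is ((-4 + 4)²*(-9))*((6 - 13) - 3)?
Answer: 0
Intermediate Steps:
((-4 + 4)²*(-9))*((6 - 13) - 3) = (0²*(-9))*(-7 - 3) = (0*(-9))*(-10) = 0*(-10) = 0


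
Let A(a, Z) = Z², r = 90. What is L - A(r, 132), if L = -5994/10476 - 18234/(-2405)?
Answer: -8126245239/466570 ≈ -17417.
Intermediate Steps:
L = 3270441/466570 (L = -5994*1/10476 - 18234*(-1/2405) = -111/194 + 18234/2405 = 3270441/466570 ≈ 7.0095)
L - A(r, 132) = 3270441/466570 - 1*132² = 3270441/466570 - 1*17424 = 3270441/466570 - 17424 = -8126245239/466570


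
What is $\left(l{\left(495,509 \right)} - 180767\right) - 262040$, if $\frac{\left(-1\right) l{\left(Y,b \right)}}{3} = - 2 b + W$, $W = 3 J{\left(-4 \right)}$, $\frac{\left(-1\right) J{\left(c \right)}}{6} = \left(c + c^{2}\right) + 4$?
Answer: $-438889$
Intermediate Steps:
$J{\left(c \right)} = -24 - 6 c - 6 c^{2}$ ($J{\left(c \right)} = - 6 \left(\left(c + c^{2}\right) + 4\right) = - 6 \left(4 + c + c^{2}\right) = -24 - 6 c - 6 c^{2}$)
$W = -288$ ($W = 3 \left(-24 - -24 - 6 \left(-4\right)^{2}\right) = 3 \left(-24 + 24 - 96\right) = 3 \left(-96\right) = -288$)
$l{\left(Y,b \right)} = 864 + 6 b$ ($l{\left(Y,b \right)} = - 3 \left(- 2 b - 288\right) = - 3 \left(-288 - 2 b\right) = 864 + 6 b$)
$\left(l{\left(495,509 \right)} - 180767\right) - 262040 = \left(\left(864 + 6 \cdot 509\right) - 180767\right) - 262040 = \left(\left(864 + 3054\right) - 180767\right) - 262040 = \left(3918 - 180767\right) - 262040 = -176849 - 262040 = -438889$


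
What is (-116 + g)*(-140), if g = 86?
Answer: 4200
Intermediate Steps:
(-116 + g)*(-140) = (-116 + 86)*(-140) = -30*(-140) = 4200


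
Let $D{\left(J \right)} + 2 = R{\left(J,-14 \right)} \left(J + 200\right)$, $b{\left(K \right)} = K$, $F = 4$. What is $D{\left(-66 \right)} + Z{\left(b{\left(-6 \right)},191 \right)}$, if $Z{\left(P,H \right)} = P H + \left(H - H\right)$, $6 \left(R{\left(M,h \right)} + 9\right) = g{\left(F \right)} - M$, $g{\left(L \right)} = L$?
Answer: $- \frac{2372}{3} \approx -790.67$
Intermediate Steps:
$R{\left(M,h \right)} = - \frac{25}{3} - \frac{M}{6}$ ($R{\left(M,h \right)} = -9 + \frac{4 - M}{6} = -9 - \left(- \frac{2}{3} + \frac{M}{6}\right) = - \frac{25}{3} - \frac{M}{6}$)
$Z{\left(P,H \right)} = H P$ ($Z{\left(P,H \right)} = H P + 0 = H P$)
$D{\left(J \right)} = -2 + \left(200 + J\right) \left(- \frac{25}{3} - \frac{J}{6}\right)$ ($D{\left(J \right)} = -2 + \left(- \frac{25}{3} - \frac{J}{6}\right) \left(J + 200\right) = -2 + \left(- \frac{25}{3} - \frac{J}{6}\right) \left(200 + J\right) = -2 + \left(200 + J\right) \left(- \frac{25}{3} - \frac{J}{6}\right)$)
$D{\left(-66 \right)} + Z{\left(b{\left(-6 \right)},191 \right)} = \left(- \frac{5006}{3} - -2750 - \frac{\left(-66\right)^{2}}{6}\right) + 191 \left(-6\right) = \left(- \frac{5006}{3} + 2750 - 726\right) - 1146 = \frac{1066}{3} - 1146 = - \frac{2372}{3}$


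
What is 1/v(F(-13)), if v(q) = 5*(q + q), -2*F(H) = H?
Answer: 1/65 ≈ 0.015385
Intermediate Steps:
F(H) = -H/2
v(q) = 10*q (v(q) = 5*(2*q) = 10*q)
1/v(F(-13)) = 1/(10*(-½*(-13))) = 1/(10*(13/2)) = 1/65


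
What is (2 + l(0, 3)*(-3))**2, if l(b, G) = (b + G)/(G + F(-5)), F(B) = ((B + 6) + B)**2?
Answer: 841/361 ≈ 2.3296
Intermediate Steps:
F(B) = (6 + 2*B)**2 (F(B) = ((6 + B) + B)**2 = (6 + 2*B)**2)
l(b, G) = (G + b)/(16 + G) (l(b, G) = (b + G)/(G + 4*(3 - 5)**2) = (G + b)/(G + 4*(-2)**2) = (G + b)/(G + 4*4) = (G + b)/(G + 16) = (G + b)/(16 + G))
(2 + l(0, 3)*(-3))**2 = (2 + ((3 + 0)/(16 + 3))*(-3))**2 = (2 + (3/19)*(-3))**2 = (2 - 9/19)**2 = (29/19)**2 = 841/361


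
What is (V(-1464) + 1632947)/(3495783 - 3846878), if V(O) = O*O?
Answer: -3776243/351095 ≈ -10.756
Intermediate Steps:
V(O) = O²
(V(-1464) + 1632947)/(3495783 - 3846878) = ((-1464)² + 1632947)/(3495783 - 3846878) = (2143296 + 1632947)/(-351095) = 3776243*(-1/351095) = -3776243/351095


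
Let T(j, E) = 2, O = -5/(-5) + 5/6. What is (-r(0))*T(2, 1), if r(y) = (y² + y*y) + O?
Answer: -11/3 ≈ -3.6667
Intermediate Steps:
O = 11/6 (O = -5*(-⅕) + 5*(⅙) = 1 + ⅚ = 11/6 ≈ 1.8333)
r(y) = 11/6 + 2*y² (r(y) = (y² + y*y) + 11/6 = (y² + y²) + 11/6 = 2*y² + 11/6 = 11/6 + 2*y²)
(-r(0))*T(2, 1) = -(11/6 + 2*0²)*2 = -(11/6 + 2*0)*2 = -(11/6 + 0)*2 = -1*11/6*2 = -11/6*2 = -11/3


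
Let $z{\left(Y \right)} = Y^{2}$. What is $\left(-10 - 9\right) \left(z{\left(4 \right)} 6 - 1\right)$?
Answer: $-1805$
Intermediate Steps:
$\left(-10 - 9\right) \left(z{\left(4 \right)} 6 - 1\right) = \left(-10 - 9\right) \left(4^{2} \cdot 6 - 1\right) = - 19 \left(16 \cdot 6 - 1\right) = - 19 \left(96 - 1\right) = \left(-19\right) 95 = -1805$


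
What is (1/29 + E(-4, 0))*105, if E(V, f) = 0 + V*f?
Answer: 105/29 ≈ 3.6207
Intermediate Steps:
E(V, f) = V*f
(1/29 + E(-4, 0))*105 = (1/29 - 4*0)*105 = (1/29 + 0)*105 = (1/29)*105 = 105/29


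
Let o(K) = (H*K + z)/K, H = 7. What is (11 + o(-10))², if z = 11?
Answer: 28561/100 ≈ 285.61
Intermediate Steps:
o(K) = (11 + 7*K)/K (o(K) = (7*K + 11)/K = (11 + 7*K)/K)
(11 + o(-10))² = (11 + (7 + 11/(-10)))² = (11 + (7 + 11*(-⅒)))² = (11 + (7 - 11/10))² = (11 + 59/10)² = (169/10)² = 28561/100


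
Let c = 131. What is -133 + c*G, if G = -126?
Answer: -16639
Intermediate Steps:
-133 + c*G = -133 + 131*(-126) = -133 - 16506 = -16639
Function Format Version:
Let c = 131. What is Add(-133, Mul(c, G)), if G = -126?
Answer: -16639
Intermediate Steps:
Add(-133, Mul(c, G)) = Add(-133, Mul(131, -126)) = Add(-133, -16506) = -16639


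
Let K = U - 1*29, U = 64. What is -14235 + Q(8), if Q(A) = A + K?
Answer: -14192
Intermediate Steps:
K = 35 (K = 64 - 1*29 = 64 - 29 = 35)
Q(A) = 35 + A (Q(A) = A + 35 = 35 + A)
-14235 + Q(8) = -14235 + (35 + 8) = -14235 + 43 = -14192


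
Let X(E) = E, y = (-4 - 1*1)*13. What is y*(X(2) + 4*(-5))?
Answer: 1170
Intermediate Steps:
y = -65 (y = (-4 - 1)*13 = -5*13 = -65)
y*(X(2) + 4*(-5)) = -65*(2 + 4*(-5)) = -65*(2 - 20) = -65*(-18) = 1170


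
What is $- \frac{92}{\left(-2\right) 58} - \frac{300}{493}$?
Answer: $\frac{91}{493} \approx 0.18458$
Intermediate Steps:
$- \frac{92}{\left(-2\right) 58} - \frac{300}{493} = - \frac{92}{-116} - \frac{300}{493} = \left(-92\right) \left(- \frac{1}{116}\right) - \frac{300}{493} = \frac{23}{29} - \frac{300}{493} = \frac{91}{493}$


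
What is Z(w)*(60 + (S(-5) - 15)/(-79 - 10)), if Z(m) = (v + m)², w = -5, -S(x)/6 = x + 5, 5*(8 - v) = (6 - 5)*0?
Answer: 48195/89 ≈ 541.52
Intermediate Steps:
v = 8 (v = 8 - (6 - 5)*0/5 = 8 - 0/5 = 8 - ⅕*0 = 8 + 0 = 8)
S(x) = -30 - 6*x (S(x) = -6*(x + 5) = -6*(5 + x) = -30 - 6*x)
Z(m) = (8 + m)²
Z(w)*(60 + (S(-5) - 15)/(-79 - 10)) = (8 - 5)²*(60 + ((-30 - 6*(-5)) - 15)/(-79 - 10)) = 3²*(60 + ((-30 + 30) - 15)/(-89)) = 9*(60 + (0 - 15)*(-1/89)) = 9*(60 - 15*(-1/89)) = 9*(60 + 15/89) = 9*(5355/89) = 48195/89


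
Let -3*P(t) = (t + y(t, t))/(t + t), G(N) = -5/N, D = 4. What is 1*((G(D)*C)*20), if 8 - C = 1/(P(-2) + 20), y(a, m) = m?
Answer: -11725/59 ≈ -198.73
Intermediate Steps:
P(t) = -⅓ (P(t) = -(t + t)/(3*(t + t)) = -2*t/(3*(2*t)) = -2*t*1/(2*t)/3 = -⅓*1 = -⅓)
C = 469/59 (C = 8 - 1/(-⅓ + 20) = 8 - 1/59/3 = 8 - 1*3/59 = 8 - 3/59 = 469/59 ≈ 7.9492)
1*((G(D)*C)*20) = 1*((-5/4*(469/59))*20) = 1*((-5*¼*(469/59))*20) = 1*(-5/4*469/59*20) = 1*(-2345/236*20) = 1*(-11725/59) = -11725/59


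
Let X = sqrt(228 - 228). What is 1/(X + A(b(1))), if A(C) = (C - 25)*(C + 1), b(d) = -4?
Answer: 1/87 ≈ 0.011494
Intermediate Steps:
X = 0 (X = sqrt(0) = 0)
A(C) = (1 + C)*(-25 + C) (A(C) = (-25 + C)*(1 + C) = (1 + C)*(-25 + C))
1/(X + A(b(1))) = 1/(0 + (-25 + (-4)**2 - 24*(-4))) = 1/(0 + (-25 + 16 + 96)) = 1/(0 + 87) = 1/87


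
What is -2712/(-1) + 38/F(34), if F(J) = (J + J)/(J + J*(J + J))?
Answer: 4023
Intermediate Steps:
F(J) = 2*J/(J + 2*J²) (F(J) = (2*J)/(J + J*(2*J)) = (2*J)/(J + 2*J²) = 2*J/(J + 2*J²))
-2712/(-1) + 38/F(34) = -2712/(-1) + 38/((2/(1 + 2*34))) = -2712*(-1) + 38/((2/(1 + 68))) = 2712 + 38/((2/69)) = 2712 + 38/((2*(1/69))) = 2712 + 38/(2/69) = 2712 + 38*(69/2) = 2712 + 1311 = 4023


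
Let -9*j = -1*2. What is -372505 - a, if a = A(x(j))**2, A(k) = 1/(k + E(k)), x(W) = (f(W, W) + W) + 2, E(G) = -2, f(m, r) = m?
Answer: -5960161/16 ≈ -3.7251e+5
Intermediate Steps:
j = 2/9 (j = -(-1)*2/9 = -1/9*(-2) = 2/9 ≈ 0.22222)
x(W) = 2 + 2*W (x(W) = (W + W) + 2 = 2*W + 2 = 2 + 2*W)
A(k) = 1/(-2 + k) (A(k) = 1/(k - 2) = 1/(-2 + k))
a = 81/16 (a = (1/(-2 + (2 + 2*(2/9))))**2 = (1/(-2 + (2 + 4/9)))**2 = (1/(-2 + 22/9))**2 = (1/(4/9))**2 = (9/4)**2 = 81/16 ≈ 5.0625)
-372505 - a = -372505 - 1*81/16 = -372505 - 81/16 = -5960161/16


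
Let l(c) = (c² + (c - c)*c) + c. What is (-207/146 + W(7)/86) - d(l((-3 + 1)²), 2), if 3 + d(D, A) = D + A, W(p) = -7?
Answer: -64347/3139 ≈ -20.499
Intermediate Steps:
l(c) = c + c² (l(c) = (c² + 0*c) + c = (c² + 0) + c = c² + c = c + c²)
d(D, A) = -3 + A + D (d(D, A) = -3 + (D + A) = -3 + (A + D) = -3 + A + D)
(-207/146 + W(7)/86) - d(l((-3 + 1)²), 2) = (-207/146 - 7/86) - (-3 + 2 + (-3 + 1)²*(1 + (-3 + 1)²)) = (-207*1/146 - 7*1/86) - (-3 + 2 + (-2)²*(1 + (-2)²)) = (-207/146 - 7/86) - (-3 + 2 + 4*(1 + 4)) = -4706/3139 - (-3 + 2 + 4*5) = -4706/3139 - (-3 + 2 + 20) = -4706/3139 - 1*19 = -4706/3139 - 19 = -64347/3139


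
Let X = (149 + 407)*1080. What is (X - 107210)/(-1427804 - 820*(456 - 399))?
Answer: -246635/737272 ≈ -0.33452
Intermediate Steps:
X = 600480 (X = 556*1080 = 600480)
(X - 107210)/(-1427804 - 820*(456 - 399)) = (600480 - 107210)/(-1427804 - 820*(456 - 399)) = 493270/(-1427804 - 820*57) = 493270/(-1427804 - 46740) = 493270/(-1474544) = 493270*(-1/1474544) = -246635/737272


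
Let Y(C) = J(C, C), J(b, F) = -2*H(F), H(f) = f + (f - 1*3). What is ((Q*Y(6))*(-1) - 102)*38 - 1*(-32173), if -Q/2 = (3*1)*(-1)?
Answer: 32401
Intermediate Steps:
H(f) = -3 + 2*f (H(f) = f + (f - 3) = f + (-3 + f) = -3 + 2*f)
Q = 6 (Q = -2*3*1*(-1) = -6*(-1) = -2*(-3) = 6)
J(b, F) = 6 - 4*F (J(b, F) = -2*(-3 + 2*F) = 6 - 4*F)
Y(C) = 6 - 4*C
((Q*Y(6))*(-1) - 102)*38 - 1*(-32173) = ((6*(6 - 4*6))*(-1) - 102)*38 - 1*(-32173) = ((6*(6 - 24))*(-1) - 102)*38 + 32173 = ((6*(-18))*(-1) - 102)*38 + 32173 = (-108*(-1) - 102)*38 + 32173 = (108 - 102)*38 + 32173 = 6*38 + 32173 = 228 + 32173 = 32401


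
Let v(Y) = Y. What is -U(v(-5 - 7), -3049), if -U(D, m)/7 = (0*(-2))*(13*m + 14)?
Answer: 0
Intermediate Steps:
U(D, m) = 0 (U(D, m) = -7*0*(-2)*(13*m + 14) = -0*(14 + 13*m) = -7*0 = 0)
-U(v(-5 - 7), -3049) = -1*0 = 0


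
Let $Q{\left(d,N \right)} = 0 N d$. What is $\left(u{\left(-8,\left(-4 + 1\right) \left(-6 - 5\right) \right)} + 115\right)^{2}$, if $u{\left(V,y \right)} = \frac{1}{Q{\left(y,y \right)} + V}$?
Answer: $\frac{844561}{64} \approx 13196.0$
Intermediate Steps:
$Q{\left(d,N \right)} = 0$ ($Q{\left(d,N \right)} = 0 d = 0$)
$u{\left(V,y \right)} = \frac{1}{V}$ ($u{\left(V,y \right)} = \frac{1}{0 + V} = \frac{1}{V}$)
$\left(u{\left(-8,\left(-4 + 1\right) \left(-6 - 5\right) \right)} + 115\right)^{2} = \left(\frac{1}{-8} + 115\right)^{2} = \left(- \frac{1}{8} + 115\right)^{2} = \left(\frac{919}{8}\right)^{2} = \frac{844561}{64}$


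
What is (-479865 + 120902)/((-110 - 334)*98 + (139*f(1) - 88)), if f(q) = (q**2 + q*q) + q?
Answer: 358963/43183 ≈ 8.3126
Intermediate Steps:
f(q) = q + 2*q**2 (f(q) = (q**2 + q**2) + q = 2*q**2 + q = q + 2*q**2)
(-479865 + 120902)/((-110 - 334)*98 + (139*f(1) - 88)) = (-479865 + 120902)/((-110 - 334)*98 + (139*(1*(1 + 2*1)) - 88)) = -358963/(-444*98 + (139*(1*(1 + 2)) - 88)) = -358963/(-43512 + (139*(1*3) - 88)) = -358963/(-43512 + (139*3 - 88)) = -358963/(-43512 + (417 - 88)) = -358963/(-43512 + 329) = -358963/(-43183) = -358963*(-1/43183) = 358963/43183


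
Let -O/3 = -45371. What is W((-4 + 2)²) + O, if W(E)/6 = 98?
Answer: 136701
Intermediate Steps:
O = 136113 (O = -3*(-45371) = 136113)
W(E) = 588 (W(E) = 6*98 = 588)
W((-4 + 2)²) + O = 588 + 136113 = 136701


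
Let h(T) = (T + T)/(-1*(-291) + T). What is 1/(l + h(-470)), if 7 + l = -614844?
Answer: -179/110057389 ≈ -1.6264e-6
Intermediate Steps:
l = -614851 (l = -7 - 614844 = -614851)
h(T) = 2*T/(291 + T) (h(T) = (2*T)/(291 + T) = 2*T/(291 + T))
1/(l + h(-470)) = 1/(-614851 + 2*(-470)/(291 - 470)) = 1/(-614851 + 2*(-470)/(-179)) = 1/(-614851 + 2*(-470)*(-1/179)) = 1/(-614851 + 940/179) = 1/(-110057389/179) = -179/110057389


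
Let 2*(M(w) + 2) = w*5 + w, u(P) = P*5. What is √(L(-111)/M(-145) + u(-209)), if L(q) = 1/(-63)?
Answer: I*√88007105746/9177 ≈ 32.326*I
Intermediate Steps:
u(P) = 5*P
L(q) = -1/63
M(w) = -2 + 3*w (M(w) = -2 + (w*5 + w)/2 = -2 + (5*w + w)/2 = -2 + (6*w)/2 = -2 + 3*w)
√(L(-111)/M(-145) + u(-209)) = √(-1/(63*(-2 + 3*(-145))) + 5*(-209)) = √(-1/(63*(-2 - 435)) - 1045) = √(-1/63/(-437) - 1045) = √(-1/63*(-1/437) - 1045) = √(1/27531 - 1045) = √(-28769894/27531) = I*√88007105746/9177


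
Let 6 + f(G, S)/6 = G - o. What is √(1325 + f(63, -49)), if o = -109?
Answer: √2321 ≈ 48.177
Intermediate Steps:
f(G, S) = 618 + 6*G (f(G, S) = -36 + 6*(G - 1*(-109)) = -36 + 6*(G + 109) = -36 + 6*(109 + G) = -36 + (654 + 6*G) = 618 + 6*G)
√(1325 + f(63, -49)) = √(1325 + (618 + 6*63)) = √(1325 + (618 + 378)) = √(1325 + 996) = √2321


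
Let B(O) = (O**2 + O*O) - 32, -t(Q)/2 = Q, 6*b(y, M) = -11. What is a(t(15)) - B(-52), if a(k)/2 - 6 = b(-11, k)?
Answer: -16103/3 ≈ -5367.7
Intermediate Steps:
b(y, M) = -11/6 (b(y, M) = (1/6)*(-11) = -11/6)
t(Q) = -2*Q
B(O) = -32 + 2*O**2 (B(O) = (O**2 + O**2) - 32 = 2*O**2 - 32 = -32 + 2*O**2)
a(k) = 25/3 (a(k) = 12 + 2*(-11/6) = 12 - 11/3 = 25/3)
a(t(15)) - B(-52) = 25/3 - (-32 + 2*(-52)**2) = 25/3 - (-32 + 2*2704) = 25/3 - (-32 + 5408) = 25/3 - 1*5376 = 25/3 - 5376 = -16103/3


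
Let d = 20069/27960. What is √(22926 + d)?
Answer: √4480806892710/13980 ≈ 151.42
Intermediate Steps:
d = 20069/27960 (d = 20069*(1/27960) = 20069/27960 ≈ 0.71778)
√(22926 + d) = √(22926 + 20069/27960) = √(641031029/27960) = √4480806892710/13980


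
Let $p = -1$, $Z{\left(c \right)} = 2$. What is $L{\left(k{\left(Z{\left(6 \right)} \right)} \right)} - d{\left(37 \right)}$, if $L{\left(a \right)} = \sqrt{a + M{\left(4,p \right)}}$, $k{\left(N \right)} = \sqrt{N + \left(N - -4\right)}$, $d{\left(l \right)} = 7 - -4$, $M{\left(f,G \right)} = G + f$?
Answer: $-11 + \sqrt{3 + 2 \sqrt{2}} \approx -8.5858$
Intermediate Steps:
$d{\left(l \right)} = 11$ ($d{\left(l \right)} = 7 + 4 = 11$)
$k{\left(N \right)} = \sqrt{4 + 2 N}$ ($k{\left(N \right)} = \sqrt{N + \left(N + 4\right)} = \sqrt{N + \left(4 + N\right)} = \sqrt{4 + 2 N}$)
$L{\left(a \right)} = \sqrt{3 + a}$ ($L{\left(a \right)} = \sqrt{a + \left(-1 + 4\right)} = \sqrt{a + 3} = \sqrt{3 + a}$)
$L{\left(k{\left(Z{\left(6 \right)} \right)} \right)} - d{\left(37 \right)} = \sqrt{3 + \sqrt{4 + 2 \cdot 2}} - 11 = \sqrt{3 + \sqrt{4 + 4}} - 11 = \sqrt{3 + \sqrt{8}} - 11 = \sqrt{3 + 2 \sqrt{2}} - 11 = -11 + \sqrt{3 + 2 \sqrt{2}}$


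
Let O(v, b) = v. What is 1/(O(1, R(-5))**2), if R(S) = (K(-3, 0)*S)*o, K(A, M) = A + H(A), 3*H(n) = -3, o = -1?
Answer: 1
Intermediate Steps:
H(n) = -1 (H(n) = (1/3)*(-3) = -1)
K(A, M) = -1 + A (K(A, M) = A - 1 = -1 + A)
R(S) = 4*S (R(S) = ((-1 - 3)*S)*(-1) = -4*S*(-1) = 4*S)
1/(O(1, R(-5))**2) = 1/(1**2) = 1/1 = 1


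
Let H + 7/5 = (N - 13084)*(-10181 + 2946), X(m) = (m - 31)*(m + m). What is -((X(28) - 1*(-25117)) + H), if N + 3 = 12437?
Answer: -23638488/5 ≈ -4.7277e+6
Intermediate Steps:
N = 12434 (N = -3 + 12437 = 12434)
X(m) = 2*m*(-31 + m) (X(m) = (-31 + m)*(2*m) = 2*m*(-31 + m))
H = 23513743/5 (H = -7/5 + (12434 - 13084)*(-10181 + 2946) = -7/5 - 650*(-7235) = -7/5 + 4702750 = 23513743/5 ≈ 4.7028e+6)
-((X(28) - 1*(-25117)) + H) = -((2*28*(-31 + 28) - 1*(-25117)) + 23513743/5) = -((2*28*(-3) + 25117) + 23513743/5) = -((-168 + 25117) + 23513743/5) = -(24949 + 23513743/5) = -1*23638488/5 = -23638488/5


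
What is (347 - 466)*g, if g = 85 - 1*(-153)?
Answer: -28322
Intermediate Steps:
g = 238 (g = 85 + 153 = 238)
(347 - 466)*g = (347 - 466)*238 = -119*238 = -28322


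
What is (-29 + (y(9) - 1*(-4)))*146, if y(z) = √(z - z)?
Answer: -3650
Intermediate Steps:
y(z) = 0 (y(z) = √0 = 0)
(-29 + (y(9) - 1*(-4)))*146 = (-29 + (0 - 1*(-4)))*146 = (-29 + (0 + 4))*146 = (-29 + 4)*146 = -25*146 = -3650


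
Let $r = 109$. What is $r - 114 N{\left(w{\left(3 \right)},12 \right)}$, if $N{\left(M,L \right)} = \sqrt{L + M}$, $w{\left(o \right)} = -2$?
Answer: $109 - 114 \sqrt{10} \approx -251.5$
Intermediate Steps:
$r - 114 N{\left(w{\left(3 \right)},12 \right)} = 109 - 114 \sqrt{12 - 2} = 109 - 114 \sqrt{10}$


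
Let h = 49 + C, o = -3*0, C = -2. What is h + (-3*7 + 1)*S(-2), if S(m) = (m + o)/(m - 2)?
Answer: 37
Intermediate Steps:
o = 0
S(m) = m/(-2 + m) (S(m) = (m + 0)/(m - 2) = m/(-2 + m))
h = 47 (h = 49 - 2 = 47)
h + (-3*7 + 1)*S(-2) = 47 + (-3*7 + 1)*(-2/(-2 - 2)) = 47 + (-21 + 1)*(-2/(-4)) = 47 - (-40)*(-1)/4 = 47 - 20*½ = 47 - 10 = 37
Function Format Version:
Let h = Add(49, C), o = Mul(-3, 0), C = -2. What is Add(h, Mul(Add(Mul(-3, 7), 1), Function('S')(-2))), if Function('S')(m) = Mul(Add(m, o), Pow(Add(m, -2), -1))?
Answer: 37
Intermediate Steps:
o = 0
Function('S')(m) = Mul(m, Pow(Add(-2, m), -1)) (Function('S')(m) = Mul(Add(m, 0), Pow(Add(m, -2), -1)) = Mul(m, Pow(Add(-2, m), -1)))
h = 47 (h = Add(49, -2) = 47)
Add(h, Mul(Add(Mul(-3, 7), 1), Function('S')(-2))) = Add(47, Mul(Add(Mul(-3, 7), 1), Mul(-2, Pow(Add(-2, -2), -1)))) = Add(47, Mul(Add(-21, 1), Mul(-2, Pow(-4, -1)))) = Add(47, Mul(-20, Mul(-2, Rational(-1, 4)))) = Add(47, Mul(-20, Rational(1, 2))) = Add(47, -10) = 37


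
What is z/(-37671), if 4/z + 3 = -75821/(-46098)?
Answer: 61464/784473461 ≈ 7.8351e-5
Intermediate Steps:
z = -184392/62473 (z = 4/(-3 - 75821/(-46098)) = 4/(-3 - 75821*(-1/46098)) = 4/(-3 + 75821/46098) = 4/(-62473/46098) = 4*(-46098/62473) = -184392/62473 ≈ -2.9515)
z/(-37671) = -184392/62473/(-37671) = -184392/62473*(-1/37671) = 61464/784473461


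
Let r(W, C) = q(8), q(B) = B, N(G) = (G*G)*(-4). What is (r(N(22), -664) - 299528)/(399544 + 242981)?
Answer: -1536/3295 ≈ -0.46616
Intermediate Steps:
N(G) = -4*G**2 (N(G) = G**2*(-4) = -4*G**2)
r(W, C) = 8
(r(N(22), -664) - 299528)/(399544 + 242981) = (8 - 299528)/(399544 + 242981) = -299520/642525 = -299520*1/642525 = -1536/3295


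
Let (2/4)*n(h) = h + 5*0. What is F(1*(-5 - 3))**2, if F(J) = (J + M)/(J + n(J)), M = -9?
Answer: 289/576 ≈ 0.50174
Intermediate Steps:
n(h) = 2*h (n(h) = 2*(h + 5*0) = 2*(h + 0) = 2*h)
F(J) = (-9 + J)/(3*J) (F(J) = (J - 9)/(J + 2*J) = (-9 + J)/((3*J)) = (-9 + J)*(1/(3*J)) = (-9 + J)/(3*J))
F(1*(-5 - 3))**2 = ((-9 + 1*(-5 - 3))/(3*((1*(-5 - 3)))))**2 = ((-9 + 1*(-8))/(3*((1*(-8)))))**2 = ((1/3)*(-9 - 8)/(-8))**2 = ((1/3)*(-1/8)*(-17))**2 = (17/24)**2 = 289/576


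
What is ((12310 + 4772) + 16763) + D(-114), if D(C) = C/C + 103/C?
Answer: 3858341/114 ≈ 33845.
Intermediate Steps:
D(C) = 1 + 103/C
((12310 + 4772) + 16763) + D(-114) = ((12310 + 4772) + 16763) + (103 - 114)/(-114) = (17082 + 16763) - 1/114*(-11) = 33845 + 11/114 = 3858341/114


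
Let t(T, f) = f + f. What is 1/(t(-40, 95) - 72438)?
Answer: -1/72248 ≈ -1.3841e-5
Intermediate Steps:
t(T, f) = 2*f
1/(t(-40, 95) - 72438) = 1/(2*95 - 72438) = 1/(190 - 72438) = 1/(-72248) = -1/72248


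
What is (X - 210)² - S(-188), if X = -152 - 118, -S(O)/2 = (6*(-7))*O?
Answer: 246192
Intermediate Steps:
S(O) = 84*O (S(O) = -2*6*(-7)*O = -(-84)*O = 84*O)
X = -270
(X - 210)² - S(-188) = (-270 - 210)² - 84*(-188) = (-480)² - 1*(-15792) = 230400 + 15792 = 246192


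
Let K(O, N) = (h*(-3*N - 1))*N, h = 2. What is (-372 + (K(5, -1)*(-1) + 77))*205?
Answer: -59655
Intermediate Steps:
K(O, N) = N*(-2 - 6*N) (K(O, N) = (2*(-3*N - 1))*N = (2*(-1 - 3*N))*N = (-2 - 6*N)*N = N*(-2 - 6*N))
(-372 + (K(5, -1)*(-1) + 77))*205 = (-372 + (-2*(-1)*(1 + 3*(-1))*(-1) + 77))*205 = (-372 + (-2*(-1)*(1 - 3)*(-1) + 77))*205 = (-372 + (-2*(-1)*(-2)*(-1) + 77))*205 = (-372 + (-4*(-1) + 77))*205 = (-372 + (4 + 77))*205 = (-372 + 81)*205 = -291*205 = -59655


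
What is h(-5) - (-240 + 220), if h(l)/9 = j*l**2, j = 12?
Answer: 2720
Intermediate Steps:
h(l) = 108*l**2 (h(l) = 9*(12*l**2) = 108*l**2)
h(-5) - (-240 + 220) = 108*(-5)**2 - (-240 + 220) = 108*25 - 1*(-20) = 2700 + 20 = 2720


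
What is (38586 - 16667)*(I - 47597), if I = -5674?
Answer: -1167647049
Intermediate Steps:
(38586 - 16667)*(I - 47597) = (38586 - 16667)*(-5674 - 47597) = 21919*(-53271) = -1167647049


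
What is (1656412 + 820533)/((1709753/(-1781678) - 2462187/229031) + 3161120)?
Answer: 1010740923410415010/1289920249319331031 ≈ 0.78357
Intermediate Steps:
(1656412 + 820533)/((1709753/(-1781678) - 2462187/229031) + 3161120) = 2476945/((1709753*(-1/1781678) - 2462187*1/229031) + 3161120) = 2476945/((-1709753/1781678 - 2462187/229031) + 3161120) = 2476945/(-4778410849129/408059494018 + 3161120) = 2476945/(1289920249319331031/408059494018) = 2476945*(408059494018/1289920249319331031) = 1010740923410415010/1289920249319331031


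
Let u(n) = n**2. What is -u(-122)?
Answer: -14884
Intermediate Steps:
-u(-122) = -1*(-122)**2 = -1*14884 = -14884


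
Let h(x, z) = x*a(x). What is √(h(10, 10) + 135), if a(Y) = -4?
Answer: √95 ≈ 9.7468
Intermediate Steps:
h(x, z) = -4*x (h(x, z) = x*(-4) = -4*x)
√(h(10, 10) + 135) = √(-4*10 + 135) = √(-40 + 135) = √95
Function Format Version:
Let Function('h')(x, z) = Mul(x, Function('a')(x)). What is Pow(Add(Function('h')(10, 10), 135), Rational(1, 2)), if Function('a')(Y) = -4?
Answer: Pow(95, Rational(1, 2)) ≈ 9.7468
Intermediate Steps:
Function('h')(x, z) = Mul(-4, x) (Function('h')(x, z) = Mul(x, -4) = Mul(-4, x))
Pow(Add(Function('h')(10, 10), 135), Rational(1, 2)) = Pow(Add(Mul(-4, 10), 135), Rational(1, 2)) = Pow(Add(-40, 135), Rational(1, 2)) = Pow(95, Rational(1, 2))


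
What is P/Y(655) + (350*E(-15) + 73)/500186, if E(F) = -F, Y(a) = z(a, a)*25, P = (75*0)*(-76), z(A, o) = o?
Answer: 5323/500186 ≈ 0.010642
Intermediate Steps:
P = 0 (P = 0*(-76) = 0)
Y(a) = 25*a (Y(a) = a*25 = 25*a)
P/Y(655) + (350*E(-15) + 73)/500186 = 0/((25*655)) + (350*(-1*(-15)) + 73)/500186 = 0/16375 + (350*15 + 73)*(1/500186) = 0*(1/16375) + (5250 + 73)*(1/500186) = 0 + 5323*(1/500186) = 0 + 5323/500186 = 5323/500186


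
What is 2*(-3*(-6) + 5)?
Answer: 46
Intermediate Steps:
2*(-3*(-6) + 5) = 2*(18 + 5) = 2*23 = 46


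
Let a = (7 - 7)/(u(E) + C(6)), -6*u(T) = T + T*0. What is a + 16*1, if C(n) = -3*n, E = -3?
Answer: 16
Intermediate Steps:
u(T) = -T/6 (u(T) = -(T + T*0)/6 = -(T + 0)/6 = -T/6)
a = 0 (a = (7 - 7)/(-⅙*(-3) - 3*6) = 0/(½ - 18) = 0/(-35/2) = 0*(-2/35) = 0)
a + 16*1 = 0 + 16*1 = 0 + 16 = 16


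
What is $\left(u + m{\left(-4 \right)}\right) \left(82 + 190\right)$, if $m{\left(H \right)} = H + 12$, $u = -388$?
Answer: $-103360$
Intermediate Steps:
$m{\left(H \right)} = 12 + H$
$\left(u + m{\left(-4 \right)}\right) \left(82 + 190\right) = \left(-388 + \left(12 - 4\right)\right) \left(82 + 190\right) = \left(-388 + 8\right) 272 = \left(-380\right) 272 = -103360$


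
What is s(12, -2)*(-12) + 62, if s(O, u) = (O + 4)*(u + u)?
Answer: 830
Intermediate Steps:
s(O, u) = 2*u*(4 + O) (s(O, u) = (4 + O)*(2*u) = 2*u*(4 + O))
s(12, -2)*(-12) + 62 = (2*(-2)*(4 + 12))*(-12) + 62 = (2*(-2)*16)*(-12) + 62 = -64*(-12) + 62 = 768 + 62 = 830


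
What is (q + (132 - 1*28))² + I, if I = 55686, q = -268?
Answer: 82582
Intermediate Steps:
(q + (132 - 1*28))² + I = (-268 + (132 - 1*28))² + 55686 = (-268 + (132 - 28))² + 55686 = (-268 + 104)² + 55686 = (-164)² + 55686 = 26896 + 55686 = 82582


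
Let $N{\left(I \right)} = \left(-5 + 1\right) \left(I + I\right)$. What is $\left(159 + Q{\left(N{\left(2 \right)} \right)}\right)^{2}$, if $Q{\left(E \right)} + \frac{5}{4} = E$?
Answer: $\frac{321489}{16} \approx 20093.0$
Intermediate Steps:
$N{\left(I \right)} = - 8 I$ ($N{\left(I \right)} = - 4 \cdot 2 I = - 8 I$)
$Q{\left(E \right)} = - \frac{5}{4} + E$
$\left(159 + Q{\left(N{\left(2 \right)} \right)}\right)^{2} = \left(159 - \frac{69}{4}\right)^{2} = \left(\frac{567}{4}\right)^{2} = \frac{321489}{16}$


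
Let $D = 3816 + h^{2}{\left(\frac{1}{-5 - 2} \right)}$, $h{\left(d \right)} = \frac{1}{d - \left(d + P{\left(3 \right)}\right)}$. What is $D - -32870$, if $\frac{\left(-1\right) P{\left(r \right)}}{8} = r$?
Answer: $\frac{21131137}{576} \approx 36686.0$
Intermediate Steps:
$P{\left(r \right)} = - 8 r$
$h{\left(d \right)} = \frac{1}{24}$ ($h{\left(d \right)} = \frac{1}{d - \left(d - 24\right)} = \frac{1}{d - \left(-24 + d\right)} = \frac{1}{24}$)
$D = \frac{2198017}{576}$ ($D = 3816 + \left(\frac{1}{24}\right)^{2} = 3816 + \frac{1}{576} = \frac{2198017}{576} \approx 3816.0$)
$D - -32870 = \frac{2198017}{576} - -32870 = \frac{2198017}{576} + 32870 = \frac{21131137}{576}$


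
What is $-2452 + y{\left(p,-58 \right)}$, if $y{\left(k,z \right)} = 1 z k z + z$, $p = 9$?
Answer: $27766$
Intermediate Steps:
$y{\left(k,z \right)} = z + k z^{2}$ ($y{\left(k,z \right)} = z k z + z = k z z + z = k z^{2} + z = z + k z^{2}$)
$-2452 + y{\left(p,-58 \right)} = -2452 - 58 \left(1 + 9 \left(-58\right)\right) = -2452 - 58 \left(1 - 522\right) = -2452 - -30218 = -2452 + 30218 = 27766$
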